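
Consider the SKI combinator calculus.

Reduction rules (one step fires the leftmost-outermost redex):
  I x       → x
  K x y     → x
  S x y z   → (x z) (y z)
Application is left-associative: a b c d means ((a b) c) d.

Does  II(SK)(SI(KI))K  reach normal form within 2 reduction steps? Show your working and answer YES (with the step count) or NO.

  start: II(SK)(SI(KI))K
  step 1: I(SK)(SI(KI))K
  step 2: SK(SI(KI))K

Answer: NO — after 2 steps the term is SK(SI(KI))K, not yet normal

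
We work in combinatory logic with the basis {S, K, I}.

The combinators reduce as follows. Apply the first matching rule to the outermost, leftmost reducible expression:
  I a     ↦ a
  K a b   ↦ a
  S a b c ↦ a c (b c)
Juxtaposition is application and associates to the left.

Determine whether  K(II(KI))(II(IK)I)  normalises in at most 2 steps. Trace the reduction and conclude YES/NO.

  start: K(II(KI))(II(IK)I)
  [1] II(KI)
  [2] I(KI)

Answer: NO — after 2 steps the term is I(KI), not yet normal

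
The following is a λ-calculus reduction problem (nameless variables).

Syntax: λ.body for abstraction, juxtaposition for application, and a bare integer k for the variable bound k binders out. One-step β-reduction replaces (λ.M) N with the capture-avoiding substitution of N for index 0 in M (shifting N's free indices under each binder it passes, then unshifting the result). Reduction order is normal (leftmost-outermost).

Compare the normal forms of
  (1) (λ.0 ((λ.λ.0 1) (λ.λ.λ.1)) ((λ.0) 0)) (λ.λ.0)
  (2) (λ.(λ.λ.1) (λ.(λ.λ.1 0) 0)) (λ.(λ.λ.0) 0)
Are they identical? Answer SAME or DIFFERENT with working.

Answer: DIFFERENT — A ⇓ λ.λ.0, B ⇓ λ.λ.λ.1 0

Reduction:
Term A:
  start: (λ.0 ((λ.λ.0 1) (λ.λ.λ.1)) ((λ.0) 0)) (λ.λ.0)
  →1  (λ.λ.0) ((λ.λ.0 1) (λ.λ.λ.1)) ((λ.0) (λ.λ.0))
  →2  (λ.0) ((λ.0) (λ.λ.0))
  →3  (λ.0) (λ.λ.0)
  →4  λ.λ.0

Term B:
  start: (λ.(λ.λ.1) (λ.(λ.λ.1 0) 0)) (λ.(λ.λ.0) 0)
  →1  (λ.λ.1) (λ.(λ.λ.1 0) 0)
  →2  λ.λ.(λ.λ.1 0) 0
  →3  λ.λ.λ.1 0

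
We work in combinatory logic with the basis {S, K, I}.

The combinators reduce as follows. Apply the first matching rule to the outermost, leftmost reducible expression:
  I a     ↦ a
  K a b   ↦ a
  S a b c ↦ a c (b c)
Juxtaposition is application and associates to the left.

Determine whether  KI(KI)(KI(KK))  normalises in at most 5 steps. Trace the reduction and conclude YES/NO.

  start: KI(KI)(KI(KK))
  →1  I(KI(KK))
  →2  KI(KK)
  →3  I

Answer: YES — reaches normal form I in 3 ≤ 5 steps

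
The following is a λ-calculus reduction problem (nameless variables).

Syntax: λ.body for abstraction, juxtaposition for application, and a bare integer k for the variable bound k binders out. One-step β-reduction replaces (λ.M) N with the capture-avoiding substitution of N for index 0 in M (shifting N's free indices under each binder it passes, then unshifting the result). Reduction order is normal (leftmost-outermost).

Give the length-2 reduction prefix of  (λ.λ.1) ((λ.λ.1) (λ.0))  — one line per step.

Answer: after 2 steps: λ.λ.λ.0

Derivation:
  start: (λ.λ.1) ((λ.λ.1) (λ.0))
  step 1: λ.(λ.λ.1) (λ.0)
  step 2: λ.λ.λ.0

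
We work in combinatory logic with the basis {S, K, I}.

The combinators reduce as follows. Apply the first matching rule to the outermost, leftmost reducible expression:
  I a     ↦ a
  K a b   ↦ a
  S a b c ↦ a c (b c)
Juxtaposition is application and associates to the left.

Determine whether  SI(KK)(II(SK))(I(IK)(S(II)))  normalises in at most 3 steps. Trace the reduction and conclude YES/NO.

Answer: NO — after 3 steps the term is I(SK)(KK(II(SK)))(I(IK)(S(II))), not yet normal

Derivation:
  start: SI(KK)(II(SK))(I(IK)(S(II)))
  →1  I(II(SK))(KK(II(SK)))(I(IK)(S(II)))
  →2  II(SK)(KK(II(SK)))(I(IK)(S(II)))
  →3  I(SK)(KK(II(SK)))(I(IK)(S(II)))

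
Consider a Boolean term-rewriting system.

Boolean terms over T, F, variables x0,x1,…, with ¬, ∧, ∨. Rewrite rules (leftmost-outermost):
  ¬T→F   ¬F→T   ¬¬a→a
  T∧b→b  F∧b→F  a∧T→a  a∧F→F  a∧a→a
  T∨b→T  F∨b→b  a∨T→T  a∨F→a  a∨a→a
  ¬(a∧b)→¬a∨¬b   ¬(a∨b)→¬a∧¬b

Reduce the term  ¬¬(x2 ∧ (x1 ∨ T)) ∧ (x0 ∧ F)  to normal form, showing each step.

Answer: normal form = F  (in 5 steps)

Working:
  start: ¬¬(x2 ∧ (x1 ∨ T)) ∧ (x0 ∧ F)
  step 1: (x2 ∧ (x1 ∨ T)) ∧ (x0 ∧ F)
  step 2: (x2 ∧ T) ∧ (x0 ∧ F)
  step 3: x2 ∧ (x0 ∧ F)
  step 4: x2 ∧ F
  step 5: F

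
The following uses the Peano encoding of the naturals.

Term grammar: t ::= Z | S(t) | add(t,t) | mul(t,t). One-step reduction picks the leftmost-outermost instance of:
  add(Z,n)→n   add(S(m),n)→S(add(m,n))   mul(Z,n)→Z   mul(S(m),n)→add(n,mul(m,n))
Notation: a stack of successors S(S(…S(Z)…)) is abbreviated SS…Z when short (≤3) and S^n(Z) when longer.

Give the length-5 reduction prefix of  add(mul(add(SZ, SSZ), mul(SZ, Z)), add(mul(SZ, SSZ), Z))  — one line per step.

Answer: after 5 steps: add(add(Z, mul(add(Z, SSZ), mul(SZ, Z))), add(mul(SZ, SSZ), Z))

Working:
  start: add(mul(add(SZ, SSZ), mul(SZ, Z)), add(mul(SZ, SSZ), Z))
  step 1: add(mul(S(add(Z, SSZ)), mul(SZ, Z)), add(mul(SZ, SSZ), Z))
  step 2: add(add(mul(SZ, Z), mul(add(Z, SSZ), mul(SZ, Z))), add(mul(SZ, SSZ), Z))
  step 3: add(add(add(Z, mul(Z, Z)), mul(add(Z, SSZ), mul(SZ, Z))), add(mul(SZ, SSZ), Z))
  step 4: add(add(mul(Z, Z), mul(add(Z, SSZ), mul(SZ, Z))), add(mul(SZ, SSZ), Z))
  step 5: add(add(Z, mul(add(Z, SSZ), mul(SZ, Z))), add(mul(SZ, SSZ), Z))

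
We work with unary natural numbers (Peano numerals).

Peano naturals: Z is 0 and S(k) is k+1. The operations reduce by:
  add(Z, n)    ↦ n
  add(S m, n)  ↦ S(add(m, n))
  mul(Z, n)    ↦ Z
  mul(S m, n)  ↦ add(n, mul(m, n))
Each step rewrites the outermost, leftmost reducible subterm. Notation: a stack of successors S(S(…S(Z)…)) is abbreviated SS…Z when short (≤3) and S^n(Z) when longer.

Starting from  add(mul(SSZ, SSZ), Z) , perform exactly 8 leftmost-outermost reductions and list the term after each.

Answer: after 8 steps: S(S(add(S(add(SZ, mul(Z, SSZ))), Z)))

Reduction:
  start: add(mul(SSZ, SSZ), Z)
  [1] add(add(SSZ, mul(SZ, SSZ)), Z)
  [2] add(S(add(SZ, mul(SZ, SSZ))), Z)
  [3] S(add(add(SZ, mul(SZ, SSZ)), Z))
  [4] S(add(S(add(Z, mul(SZ, SSZ))), Z))
  [5] S(S(add(add(Z, mul(SZ, SSZ)), Z)))
  [6] S(S(add(mul(SZ, SSZ), Z)))
  [7] S(S(add(add(SSZ, mul(Z, SSZ)), Z)))
  [8] S(S(add(S(add(SZ, mul(Z, SSZ))), Z)))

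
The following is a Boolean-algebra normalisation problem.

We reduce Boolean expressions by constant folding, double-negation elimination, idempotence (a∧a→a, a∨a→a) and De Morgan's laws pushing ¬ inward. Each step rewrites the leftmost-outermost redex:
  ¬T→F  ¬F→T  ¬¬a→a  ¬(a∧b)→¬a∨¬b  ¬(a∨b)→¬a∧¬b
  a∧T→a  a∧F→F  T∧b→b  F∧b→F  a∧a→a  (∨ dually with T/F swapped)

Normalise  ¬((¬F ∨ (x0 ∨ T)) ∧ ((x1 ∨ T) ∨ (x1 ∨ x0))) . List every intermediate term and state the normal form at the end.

  start: ¬((¬F ∨ (x0 ∨ T)) ∧ ((x1 ∨ T) ∨ (x1 ∨ x0)))
  →1  ¬(¬F ∨ (x0 ∨ T)) ∨ ¬((x1 ∨ T) ∨ (x1 ∨ x0))
  →2  (¬¬F ∧ ¬(x0 ∨ T)) ∨ ¬((x1 ∨ T) ∨ (x1 ∨ x0))
  →3  (F ∧ ¬(x0 ∨ T)) ∨ ¬((x1 ∨ T) ∨ (x1 ∨ x0))
  →4  F ∨ ¬((x1 ∨ T) ∨ (x1 ∨ x0))
  →5  ¬((x1 ∨ T) ∨ (x1 ∨ x0))
  →6  ¬(x1 ∨ T) ∧ ¬(x1 ∨ x0)
  →7  (¬x1 ∧ ¬T) ∧ ¬(x1 ∨ x0)
  →8  (¬x1 ∧ F) ∧ ¬(x1 ∨ x0)
  →9  F ∧ ¬(x1 ∨ x0)
  →10  F

Answer: normal form = F  (in 10 steps)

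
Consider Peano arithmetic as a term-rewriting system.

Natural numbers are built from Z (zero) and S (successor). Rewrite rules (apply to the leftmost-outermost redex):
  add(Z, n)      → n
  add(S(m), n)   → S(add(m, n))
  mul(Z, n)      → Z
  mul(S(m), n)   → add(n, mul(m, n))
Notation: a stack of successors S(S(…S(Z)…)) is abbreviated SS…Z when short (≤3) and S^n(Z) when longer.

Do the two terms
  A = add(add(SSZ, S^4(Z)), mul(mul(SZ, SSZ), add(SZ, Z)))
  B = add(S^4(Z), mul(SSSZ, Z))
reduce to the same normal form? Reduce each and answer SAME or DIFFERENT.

Answer: DIFFERENT — A ⇓ S^8(Z), B ⇓ S^4(Z)

Derivation:
Term A:
  start: add(add(SSZ, S^4(Z)), mul(mul(SZ, SSZ), add(SZ, Z)))
  [1] add(S(add(SZ, S^4(Z))), mul(mul(SZ, SSZ), add(SZ, Z)))
  [2] S(add(add(SZ, S^4(Z)), mul(mul(SZ, SSZ), add(SZ, Z))))
  [3] S(add(S(add(Z, S^4(Z))), mul(mul(SZ, SSZ), add(SZ, Z))))
  [4] S(S(add(add(Z, S^4(Z)), mul(mul(SZ, SSZ), add(SZ, Z)))))
  [5] S(S(add(S^4(Z), mul(mul(SZ, SSZ), add(SZ, Z)))))
  [6] S(S(S(add(SSSZ, mul(mul(SZ, SSZ), add(SZ, Z))))))
  [7] S(S(S(S(add(SSZ, mul(mul(SZ, SSZ), add(SZ, Z)))))))
  [8] S(S(S(S(S(add(SZ, mul(mul(SZ, SSZ), add(SZ, Z))))))))
  [9] S(S(S(S(S(S(add(Z, mul(mul(SZ, SSZ), add(SZ, Z)))))))))
  [10] S(S(S(S(S(S(mul(mul(SZ, SSZ), add(SZ, Z))))))))
  [11] S(S(S(S(S(S(mul(add(SSZ, mul(Z, SSZ)), add(SZ, Z))))))))
  [12] S(S(S(S(S(S(mul(S(add(SZ, mul(Z, SSZ))), add(SZ, Z))))))))
  [13] S(S(S(S(S(S(add(add(SZ, Z), mul(add(SZ, mul(Z, SSZ)), add(SZ, Z)))))))))
  [14] S(S(S(S(S(S(add(S(add(Z, Z)), mul(add(SZ, mul(Z, SSZ)), add(SZ, Z)))))))))
  [15] S(S(S(S(S(S(S(add(add(Z, Z), mul(add(SZ, mul(Z, SSZ)), add(SZ, Z))))))))))
  [16] S(S(S(S(S(S(S(add(Z, mul(add(SZ, mul(Z, SSZ)), add(SZ, Z))))))))))
  [17] S(S(S(S(S(S(S(mul(add(SZ, mul(Z, SSZ)), add(SZ, Z)))))))))
  [18] S(S(S(S(S(S(S(mul(S(add(Z, mul(Z, SSZ))), add(SZ, Z)))))))))
  [19] S(S(S(S(S(S(S(add(add(SZ, Z), mul(add(Z, mul(Z, SSZ)), add(SZ, Z))))))))))
  [20] S(S(S(S(S(S(S(add(S(add(Z, Z)), mul(add(Z, mul(Z, SSZ)), add(SZ, Z))))))))))
  [21] S(S(S(S(S(S(S(S(add(add(Z, Z), mul(add(Z, mul(Z, SSZ)), add(SZ, Z)))))))))))
  [22] S(S(S(S(S(S(S(S(add(Z, mul(add(Z, mul(Z, SSZ)), add(SZ, Z)))))))))))
  [23] S(S(S(S(S(S(S(S(mul(add(Z, mul(Z, SSZ)), add(SZ, Z))))))))))
  [24] S(S(S(S(S(S(S(S(mul(mul(Z, SSZ), add(SZ, Z))))))))))
  [25] S(S(S(S(S(S(S(S(mul(Z, add(SZ, Z))))))))))
  [26] S^8(Z)

Term B:
  start: add(S^4(Z), mul(SSSZ, Z))
  [1] S(add(SSSZ, mul(SSSZ, Z)))
  [2] S(S(add(SSZ, mul(SSSZ, Z))))
  [3] S(S(S(add(SZ, mul(SSSZ, Z)))))
  [4] S(S(S(S(add(Z, mul(SSSZ, Z))))))
  [5] S(S(S(S(mul(SSSZ, Z)))))
  [6] S(S(S(S(add(Z, mul(SSZ, Z))))))
  [7] S(S(S(S(mul(SSZ, Z)))))
  [8] S(S(S(S(add(Z, mul(SZ, Z))))))
  [9] S(S(S(S(mul(SZ, Z)))))
  [10] S(S(S(S(add(Z, mul(Z, Z))))))
  [11] S(S(S(S(mul(Z, Z)))))
  [12] S^4(Z)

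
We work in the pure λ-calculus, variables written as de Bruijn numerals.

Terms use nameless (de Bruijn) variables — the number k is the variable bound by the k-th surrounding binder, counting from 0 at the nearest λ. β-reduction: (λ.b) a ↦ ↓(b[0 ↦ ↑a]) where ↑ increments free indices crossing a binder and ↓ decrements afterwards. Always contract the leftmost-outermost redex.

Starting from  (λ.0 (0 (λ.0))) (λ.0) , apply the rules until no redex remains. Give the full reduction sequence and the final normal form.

Answer: normal form = λ.0  (in 3 steps)

Derivation:
  start: (λ.0 (0 (λ.0))) (λ.0)
  step 1: (λ.0) ((λ.0) (λ.0))
  step 2: (λ.0) (λ.0)
  step 3: λ.0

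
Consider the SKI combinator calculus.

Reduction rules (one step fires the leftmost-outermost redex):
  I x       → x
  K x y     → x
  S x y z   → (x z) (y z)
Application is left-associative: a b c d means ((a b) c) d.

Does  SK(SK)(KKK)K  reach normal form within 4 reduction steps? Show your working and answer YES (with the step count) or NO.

  start: SK(SK)(KKK)K
  →1  K(KKK)(SK(KKK))K
  →2  KKKK
  →3  KK

Answer: YES — reaches normal form KK in 3 ≤ 4 steps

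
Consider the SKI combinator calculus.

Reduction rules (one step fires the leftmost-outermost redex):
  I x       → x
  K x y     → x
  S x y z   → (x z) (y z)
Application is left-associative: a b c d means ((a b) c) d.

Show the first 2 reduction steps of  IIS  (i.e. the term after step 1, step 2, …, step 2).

Answer: after 2 steps: S

Working:
  start: IIS
  step 1: IS
  step 2: S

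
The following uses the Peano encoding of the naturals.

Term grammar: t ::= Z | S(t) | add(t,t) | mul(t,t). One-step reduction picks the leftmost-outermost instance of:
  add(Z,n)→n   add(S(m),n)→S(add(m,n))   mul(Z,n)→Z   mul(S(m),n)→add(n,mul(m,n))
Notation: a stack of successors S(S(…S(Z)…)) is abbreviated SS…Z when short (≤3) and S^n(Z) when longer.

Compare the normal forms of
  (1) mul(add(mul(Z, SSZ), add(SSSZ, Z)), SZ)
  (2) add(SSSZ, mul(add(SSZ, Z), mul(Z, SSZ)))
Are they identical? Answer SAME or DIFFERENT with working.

Answer: SAME — A ⇓ SSSZ, B ⇓ SSSZ

Reduction:
Term A:
  start: mul(add(mul(Z, SSZ), add(SSSZ, Z)), SZ)
  step 1: mul(add(Z, add(SSSZ, Z)), SZ)
  step 2: mul(add(SSSZ, Z), SZ)
  step 3: mul(S(add(SSZ, Z)), SZ)
  step 4: add(SZ, mul(add(SSZ, Z), SZ))
  step 5: S(add(Z, mul(add(SSZ, Z), SZ)))
  step 6: S(mul(add(SSZ, Z), SZ))
  step 7: S(mul(S(add(SZ, Z)), SZ))
  step 8: S(add(SZ, mul(add(SZ, Z), SZ)))
  step 9: S(S(add(Z, mul(add(SZ, Z), SZ))))
  step 10: S(S(mul(add(SZ, Z), SZ)))
  step 11: S(S(mul(S(add(Z, Z)), SZ)))
  step 12: S(S(add(SZ, mul(add(Z, Z), SZ))))
  step 13: S(S(S(add(Z, mul(add(Z, Z), SZ)))))
  step 14: S(S(S(mul(add(Z, Z), SZ))))
  step 15: S(S(S(mul(Z, SZ))))
  step 16: SSSZ

Term B:
  start: add(SSSZ, mul(add(SSZ, Z), mul(Z, SSZ)))
  step 1: S(add(SSZ, mul(add(SSZ, Z), mul(Z, SSZ))))
  step 2: S(S(add(SZ, mul(add(SSZ, Z), mul(Z, SSZ)))))
  step 3: S(S(S(add(Z, mul(add(SSZ, Z), mul(Z, SSZ))))))
  step 4: S(S(S(mul(add(SSZ, Z), mul(Z, SSZ)))))
  step 5: S(S(S(mul(S(add(SZ, Z)), mul(Z, SSZ)))))
  step 6: S(S(S(add(mul(Z, SSZ), mul(add(SZ, Z), mul(Z, SSZ))))))
  step 7: S(S(S(add(Z, mul(add(SZ, Z), mul(Z, SSZ))))))
  step 8: S(S(S(mul(add(SZ, Z), mul(Z, SSZ)))))
  step 9: S(S(S(mul(S(add(Z, Z)), mul(Z, SSZ)))))
  step 10: S(S(S(add(mul(Z, SSZ), mul(add(Z, Z), mul(Z, SSZ))))))
  step 11: S(S(S(add(Z, mul(add(Z, Z), mul(Z, SSZ))))))
  step 12: S(S(S(mul(add(Z, Z), mul(Z, SSZ)))))
  step 13: S(S(S(mul(Z, mul(Z, SSZ)))))
  step 14: SSSZ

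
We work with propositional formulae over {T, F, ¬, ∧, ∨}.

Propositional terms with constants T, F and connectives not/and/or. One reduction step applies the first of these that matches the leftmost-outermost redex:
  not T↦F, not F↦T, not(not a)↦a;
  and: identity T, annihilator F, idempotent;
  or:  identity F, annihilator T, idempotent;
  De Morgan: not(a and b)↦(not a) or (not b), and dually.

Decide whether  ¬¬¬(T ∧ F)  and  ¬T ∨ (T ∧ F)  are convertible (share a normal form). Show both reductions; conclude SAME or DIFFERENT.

Term A:
  start: ¬¬¬(T ∧ F)
  →1  ¬(T ∧ F)
  →2  ¬T ∨ ¬F
  →3  F ∨ ¬F
  →4  ¬F
  →5  T

Term B:
  start: ¬T ∨ (T ∧ F)
  →1  F ∨ (T ∧ F)
  →2  T ∧ F
  →3  F

Answer: DIFFERENT — A ⇓ T, B ⇓ F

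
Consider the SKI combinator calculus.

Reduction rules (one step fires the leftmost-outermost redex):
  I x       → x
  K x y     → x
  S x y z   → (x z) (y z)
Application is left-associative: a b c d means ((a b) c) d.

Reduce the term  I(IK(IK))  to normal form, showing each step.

Answer: normal form = KK  (in 3 steps)

Reduction:
  start: I(IK(IK))
  [1] IK(IK)
  [2] K(IK)
  [3] KK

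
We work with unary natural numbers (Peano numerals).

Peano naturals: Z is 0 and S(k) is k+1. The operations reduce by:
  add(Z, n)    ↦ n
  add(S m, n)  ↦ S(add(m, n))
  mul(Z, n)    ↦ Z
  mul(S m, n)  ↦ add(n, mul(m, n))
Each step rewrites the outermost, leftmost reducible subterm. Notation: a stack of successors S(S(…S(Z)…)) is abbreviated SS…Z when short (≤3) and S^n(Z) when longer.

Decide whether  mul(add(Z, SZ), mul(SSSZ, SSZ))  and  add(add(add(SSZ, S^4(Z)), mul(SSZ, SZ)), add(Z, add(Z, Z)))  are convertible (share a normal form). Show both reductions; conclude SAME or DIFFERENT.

Answer: DIFFERENT — A ⇓ S^6(Z), B ⇓ S^8(Z)

Derivation:
Term A:
  start: mul(add(Z, SZ), mul(SSSZ, SSZ))
  step 1: mul(SZ, mul(SSSZ, SSZ))
  step 2: add(mul(SSSZ, SSZ), mul(Z, mul(SSSZ, SSZ)))
  step 3: add(add(SSZ, mul(SSZ, SSZ)), mul(Z, mul(SSSZ, SSZ)))
  step 4: add(S(add(SZ, mul(SSZ, SSZ))), mul(Z, mul(SSSZ, SSZ)))
  step 5: S(add(add(SZ, mul(SSZ, SSZ)), mul(Z, mul(SSSZ, SSZ))))
  step 6: S(add(S(add(Z, mul(SSZ, SSZ))), mul(Z, mul(SSSZ, SSZ))))
  step 7: S(S(add(add(Z, mul(SSZ, SSZ)), mul(Z, mul(SSSZ, SSZ)))))
  step 8: S(S(add(mul(SSZ, SSZ), mul(Z, mul(SSSZ, SSZ)))))
  step 9: S(S(add(add(SSZ, mul(SZ, SSZ)), mul(Z, mul(SSSZ, SSZ)))))
  step 10: S(S(add(S(add(SZ, mul(SZ, SSZ))), mul(Z, mul(SSSZ, SSZ)))))
  step 11: S(S(S(add(add(SZ, mul(SZ, SSZ)), mul(Z, mul(SSSZ, SSZ))))))
  step 12: S(S(S(add(S(add(Z, mul(SZ, SSZ))), mul(Z, mul(SSSZ, SSZ))))))
  step 13: S(S(S(S(add(add(Z, mul(SZ, SSZ)), mul(Z, mul(SSSZ, SSZ)))))))
  step 14: S(S(S(S(add(mul(SZ, SSZ), mul(Z, mul(SSSZ, SSZ)))))))
  step 15: S(S(S(S(add(add(SSZ, mul(Z, SSZ)), mul(Z, mul(SSSZ, SSZ)))))))
  step 16: S(S(S(S(add(S(add(SZ, mul(Z, SSZ))), mul(Z, mul(SSSZ, SSZ)))))))
  step 17: S(S(S(S(S(add(add(SZ, mul(Z, SSZ)), mul(Z, mul(SSSZ, SSZ))))))))
  step 18: S(S(S(S(S(add(S(add(Z, mul(Z, SSZ))), mul(Z, mul(SSSZ, SSZ))))))))
  step 19: S(S(S(S(S(S(add(add(Z, mul(Z, SSZ)), mul(Z, mul(SSSZ, SSZ)))))))))
  step 20: S(S(S(S(S(S(add(mul(Z, SSZ), mul(Z, mul(SSSZ, SSZ)))))))))
  step 21: S(S(S(S(S(S(add(Z, mul(Z, mul(SSSZ, SSZ)))))))))
  step 22: S(S(S(S(S(S(mul(Z, mul(SSSZ, SSZ))))))))
  step 23: S^6(Z)

Term B:
  start: add(add(add(SSZ, S^4(Z)), mul(SSZ, SZ)), add(Z, add(Z, Z)))
  step 1: add(add(S(add(SZ, S^4(Z))), mul(SSZ, SZ)), add(Z, add(Z, Z)))
  step 2: add(S(add(add(SZ, S^4(Z)), mul(SSZ, SZ))), add(Z, add(Z, Z)))
  step 3: S(add(add(add(SZ, S^4(Z)), mul(SSZ, SZ)), add(Z, add(Z, Z))))
  step 4: S(add(add(S(add(Z, S^4(Z))), mul(SSZ, SZ)), add(Z, add(Z, Z))))
  step 5: S(add(S(add(add(Z, S^4(Z)), mul(SSZ, SZ))), add(Z, add(Z, Z))))
  step 6: S(S(add(add(add(Z, S^4(Z)), mul(SSZ, SZ)), add(Z, add(Z, Z)))))
  step 7: S(S(add(add(S^4(Z), mul(SSZ, SZ)), add(Z, add(Z, Z)))))
  step 8: S(S(add(S(add(SSSZ, mul(SSZ, SZ))), add(Z, add(Z, Z)))))
  step 9: S(S(S(add(add(SSSZ, mul(SSZ, SZ)), add(Z, add(Z, Z))))))
  step 10: S(S(S(add(S(add(SSZ, mul(SSZ, SZ))), add(Z, add(Z, Z))))))
  step 11: S(S(S(S(add(add(SSZ, mul(SSZ, SZ)), add(Z, add(Z, Z)))))))
  step 12: S(S(S(S(add(S(add(SZ, mul(SSZ, SZ))), add(Z, add(Z, Z)))))))
  step 13: S(S(S(S(S(add(add(SZ, mul(SSZ, SZ)), add(Z, add(Z, Z))))))))
  step 14: S(S(S(S(S(add(S(add(Z, mul(SSZ, SZ))), add(Z, add(Z, Z))))))))
  step 15: S(S(S(S(S(S(add(add(Z, mul(SSZ, SZ)), add(Z, add(Z, Z)))))))))
  step 16: S(S(S(S(S(S(add(mul(SSZ, SZ), add(Z, add(Z, Z)))))))))
  step 17: S(S(S(S(S(S(add(add(SZ, mul(SZ, SZ)), add(Z, add(Z, Z)))))))))
  step 18: S(S(S(S(S(S(add(S(add(Z, mul(SZ, SZ))), add(Z, add(Z, Z)))))))))
  step 19: S(S(S(S(S(S(S(add(add(Z, mul(SZ, SZ)), add(Z, add(Z, Z))))))))))
  step 20: S(S(S(S(S(S(S(add(mul(SZ, SZ), add(Z, add(Z, Z))))))))))
  step 21: S(S(S(S(S(S(S(add(add(SZ, mul(Z, SZ)), add(Z, add(Z, Z))))))))))
  step 22: S(S(S(S(S(S(S(add(S(add(Z, mul(Z, SZ))), add(Z, add(Z, Z))))))))))
  step 23: S(S(S(S(S(S(S(S(add(add(Z, mul(Z, SZ)), add(Z, add(Z, Z)))))))))))
  step 24: S(S(S(S(S(S(S(S(add(mul(Z, SZ), add(Z, add(Z, Z)))))))))))
  step 25: S(S(S(S(S(S(S(S(add(Z, add(Z, add(Z, Z)))))))))))
  step 26: S(S(S(S(S(S(S(S(add(Z, add(Z, Z))))))))))
  step 27: S(S(S(S(S(S(S(S(add(Z, Z)))))))))
  step 28: S^8(Z)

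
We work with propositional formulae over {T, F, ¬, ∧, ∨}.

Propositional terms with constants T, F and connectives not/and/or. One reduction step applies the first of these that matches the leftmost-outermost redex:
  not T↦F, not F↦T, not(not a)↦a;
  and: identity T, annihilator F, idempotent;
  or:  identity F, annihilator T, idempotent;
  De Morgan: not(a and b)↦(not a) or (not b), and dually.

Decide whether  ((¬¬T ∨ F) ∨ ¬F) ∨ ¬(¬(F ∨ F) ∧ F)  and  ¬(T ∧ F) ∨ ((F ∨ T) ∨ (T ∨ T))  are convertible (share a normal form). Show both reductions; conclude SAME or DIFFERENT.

Term A:
  start: ((¬¬T ∨ F) ∨ ¬F) ∨ ¬(¬(F ∨ F) ∧ F)
  [1] (¬¬T ∨ ¬F) ∨ ¬(¬(F ∨ F) ∧ F)
  [2] (T ∨ ¬F) ∨ ¬(¬(F ∨ F) ∧ F)
  [3] T ∨ ¬(¬(F ∨ F) ∧ F)
  [4] T

Term B:
  start: ¬(T ∧ F) ∨ ((F ∨ T) ∨ (T ∨ T))
  [1] (¬T ∨ ¬F) ∨ ((F ∨ T) ∨ (T ∨ T))
  [2] (F ∨ ¬F) ∨ ((F ∨ T) ∨ (T ∨ T))
  [3] ¬F ∨ ((F ∨ T) ∨ (T ∨ T))
  [4] T ∨ ((F ∨ T) ∨ (T ∨ T))
  [5] T

Answer: SAME — A ⇓ T, B ⇓ T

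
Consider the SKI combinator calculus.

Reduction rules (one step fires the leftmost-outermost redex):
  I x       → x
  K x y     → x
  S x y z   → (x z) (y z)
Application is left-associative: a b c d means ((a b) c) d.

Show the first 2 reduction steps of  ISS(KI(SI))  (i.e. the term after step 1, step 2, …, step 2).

  start: ISS(KI(SI))
  step 1: SS(KI(SI))
  step 2: SSI

Answer: after 2 steps: SSI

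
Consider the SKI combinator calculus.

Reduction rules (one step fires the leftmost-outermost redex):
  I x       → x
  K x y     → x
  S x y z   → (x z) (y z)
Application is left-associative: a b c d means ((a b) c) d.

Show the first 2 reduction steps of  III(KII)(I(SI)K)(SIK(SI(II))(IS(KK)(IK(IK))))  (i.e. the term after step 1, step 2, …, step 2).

Answer: after 2 steps: I(KII)(I(SI)K)(SIK(SI(II))(IS(KK)(IK(IK))))

Working:
  start: III(KII)(I(SI)K)(SIK(SI(II))(IS(KK)(IK(IK))))
  [1] II(KII)(I(SI)K)(SIK(SI(II))(IS(KK)(IK(IK))))
  [2] I(KII)(I(SI)K)(SIK(SI(II))(IS(KK)(IK(IK))))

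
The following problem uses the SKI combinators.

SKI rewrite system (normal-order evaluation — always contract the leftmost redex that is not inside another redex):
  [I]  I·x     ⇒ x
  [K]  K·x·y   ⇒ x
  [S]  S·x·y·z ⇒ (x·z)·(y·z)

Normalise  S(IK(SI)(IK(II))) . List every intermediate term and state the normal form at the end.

  start: S(IK(SI)(IK(II)))
  step 1: S(K(SI)(IK(II)))
  step 2: S(SI)

Answer: normal form = S(SI)  (in 2 steps)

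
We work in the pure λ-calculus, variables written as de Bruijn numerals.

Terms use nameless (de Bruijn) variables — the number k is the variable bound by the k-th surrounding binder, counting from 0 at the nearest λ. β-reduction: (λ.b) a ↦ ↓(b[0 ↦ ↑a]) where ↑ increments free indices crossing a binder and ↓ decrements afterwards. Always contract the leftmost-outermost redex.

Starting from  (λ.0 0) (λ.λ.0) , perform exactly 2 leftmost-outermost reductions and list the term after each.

  start: (λ.0 0) (λ.λ.0)
  step 1: (λ.λ.0) (λ.λ.0)
  step 2: λ.0

Answer: after 2 steps: λ.0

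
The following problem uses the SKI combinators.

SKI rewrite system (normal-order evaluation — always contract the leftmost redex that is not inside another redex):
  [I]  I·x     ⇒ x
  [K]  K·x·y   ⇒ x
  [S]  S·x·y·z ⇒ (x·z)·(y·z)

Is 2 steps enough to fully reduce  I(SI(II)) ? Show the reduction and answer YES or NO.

  start: I(SI(II))
  [1] SI(II)
  [2] SII

Answer: YES — reaches normal form SII in 2 ≤ 2 steps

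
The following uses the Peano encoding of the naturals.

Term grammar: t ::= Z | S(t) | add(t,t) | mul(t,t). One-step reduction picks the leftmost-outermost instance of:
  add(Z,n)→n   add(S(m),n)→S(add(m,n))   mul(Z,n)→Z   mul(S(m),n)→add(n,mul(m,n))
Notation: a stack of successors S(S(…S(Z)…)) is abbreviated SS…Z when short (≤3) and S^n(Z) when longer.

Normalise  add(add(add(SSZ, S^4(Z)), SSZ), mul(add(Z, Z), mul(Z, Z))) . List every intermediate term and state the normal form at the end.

Answer: normal form = S^8(Z)  (in 21 steps)

Derivation:
  start: add(add(add(SSZ, S^4(Z)), SSZ), mul(add(Z, Z), mul(Z, Z)))
  [1] add(add(S(add(SZ, S^4(Z))), SSZ), mul(add(Z, Z), mul(Z, Z)))
  [2] add(S(add(add(SZ, S^4(Z)), SSZ)), mul(add(Z, Z), mul(Z, Z)))
  [3] S(add(add(add(SZ, S^4(Z)), SSZ), mul(add(Z, Z), mul(Z, Z))))
  [4] S(add(add(S(add(Z, S^4(Z))), SSZ), mul(add(Z, Z), mul(Z, Z))))
  [5] S(add(S(add(add(Z, S^4(Z)), SSZ)), mul(add(Z, Z), mul(Z, Z))))
  [6] S(S(add(add(add(Z, S^4(Z)), SSZ), mul(add(Z, Z), mul(Z, Z)))))
  [7] S(S(add(add(S^4(Z), SSZ), mul(add(Z, Z), mul(Z, Z)))))
  [8] S(S(add(S(add(SSSZ, SSZ)), mul(add(Z, Z), mul(Z, Z)))))
  [9] S(S(S(add(add(SSSZ, SSZ), mul(add(Z, Z), mul(Z, Z))))))
  [10] S(S(S(add(S(add(SSZ, SSZ)), mul(add(Z, Z), mul(Z, Z))))))
  [11] S(S(S(S(add(add(SSZ, SSZ), mul(add(Z, Z), mul(Z, Z)))))))
  [12] S(S(S(S(add(S(add(SZ, SSZ)), mul(add(Z, Z), mul(Z, Z)))))))
  [13] S(S(S(S(S(add(add(SZ, SSZ), mul(add(Z, Z), mul(Z, Z))))))))
  [14] S(S(S(S(S(add(S(add(Z, SSZ)), mul(add(Z, Z), mul(Z, Z))))))))
  [15] S(S(S(S(S(S(add(add(Z, SSZ), mul(add(Z, Z), mul(Z, Z)))))))))
  [16] S(S(S(S(S(S(add(SSZ, mul(add(Z, Z), mul(Z, Z)))))))))
  [17] S(S(S(S(S(S(S(add(SZ, mul(add(Z, Z), mul(Z, Z))))))))))
  [18] S(S(S(S(S(S(S(S(add(Z, mul(add(Z, Z), mul(Z, Z)))))))))))
  [19] S(S(S(S(S(S(S(S(mul(add(Z, Z), mul(Z, Z))))))))))
  [20] S(S(S(S(S(S(S(S(mul(Z, mul(Z, Z))))))))))
  [21] S^8(Z)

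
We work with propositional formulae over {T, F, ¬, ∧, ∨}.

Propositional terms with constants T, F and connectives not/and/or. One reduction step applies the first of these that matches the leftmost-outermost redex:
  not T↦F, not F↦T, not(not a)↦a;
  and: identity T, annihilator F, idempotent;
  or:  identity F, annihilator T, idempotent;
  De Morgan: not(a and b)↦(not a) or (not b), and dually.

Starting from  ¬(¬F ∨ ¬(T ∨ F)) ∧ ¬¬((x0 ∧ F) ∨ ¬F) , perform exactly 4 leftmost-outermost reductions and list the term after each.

Answer: after 4 steps: F

Reduction:
  start: ¬(¬F ∨ ¬(T ∨ F)) ∧ ¬¬((x0 ∧ F) ∨ ¬F)
  step 1: (¬¬F ∧ ¬¬(T ∨ F)) ∧ ¬¬((x0 ∧ F) ∨ ¬F)
  step 2: (F ∧ ¬¬(T ∨ F)) ∧ ¬¬((x0 ∧ F) ∨ ¬F)
  step 3: F ∧ ¬¬((x0 ∧ F) ∨ ¬F)
  step 4: F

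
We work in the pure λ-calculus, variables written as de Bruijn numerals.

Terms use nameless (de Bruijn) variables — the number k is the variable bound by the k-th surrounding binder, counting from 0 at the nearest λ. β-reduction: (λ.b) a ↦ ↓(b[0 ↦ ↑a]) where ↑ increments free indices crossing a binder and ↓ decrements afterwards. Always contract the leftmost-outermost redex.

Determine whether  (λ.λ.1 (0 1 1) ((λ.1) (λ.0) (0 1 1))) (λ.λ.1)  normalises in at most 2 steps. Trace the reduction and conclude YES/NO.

  start: (λ.λ.1 (0 1 1) ((λ.1) (λ.0) (0 1 1))) (λ.λ.1)
  [1] λ.(λ.λ.1) (0 (λ.λ.1) (λ.λ.1)) ((λ.1) (λ.0) (0 (λ.λ.1) (λ.λ.1)))
  [2] λ.(λ.1 (λ.λ.1) (λ.λ.1)) ((λ.1) (λ.0) (0 (λ.λ.1) (λ.λ.1)))

Answer: NO — after 2 steps the term is λ.(λ.1 (λ.λ.1) (λ.λ.1)) ((λ.1) (λ.0) (0 (λ.λ.1) (λ.λ.1))), not yet normal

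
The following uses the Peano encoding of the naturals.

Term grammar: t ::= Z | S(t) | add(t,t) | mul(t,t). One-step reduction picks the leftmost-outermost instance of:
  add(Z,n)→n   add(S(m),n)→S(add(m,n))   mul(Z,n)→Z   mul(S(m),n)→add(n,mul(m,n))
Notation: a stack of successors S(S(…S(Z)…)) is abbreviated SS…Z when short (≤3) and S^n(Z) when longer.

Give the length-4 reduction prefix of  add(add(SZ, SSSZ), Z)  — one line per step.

Answer: after 4 steps: S(S(add(SSZ, Z)))

Working:
  start: add(add(SZ, SSSZ), Z)
  →1  add(S(add(Z, SSSZ)), Z)
  →2  S(add(add(Z, SSSZ), Z))
  →3  S(add(SSSZ, Z))
  →4  S(S(add(SSZ, Z)))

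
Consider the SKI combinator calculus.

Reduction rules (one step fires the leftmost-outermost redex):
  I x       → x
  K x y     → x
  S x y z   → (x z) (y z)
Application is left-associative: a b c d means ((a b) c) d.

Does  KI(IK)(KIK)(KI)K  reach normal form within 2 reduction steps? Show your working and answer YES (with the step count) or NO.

  start: KI(IK)(KIK)(KI)K
  step 1: I(KIK)(KI)K
  step 2: KIK(KI)K

Answer: NO — after 2 steps the term is KIK(KI)K, not yet normal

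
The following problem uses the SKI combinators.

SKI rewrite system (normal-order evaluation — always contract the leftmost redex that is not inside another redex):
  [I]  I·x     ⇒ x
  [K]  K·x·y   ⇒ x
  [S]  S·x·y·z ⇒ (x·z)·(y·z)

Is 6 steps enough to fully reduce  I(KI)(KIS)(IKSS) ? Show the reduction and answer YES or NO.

Answer: YES — reaches normal form S in 5 ≤ 6 steps

Working:
  start: I(KI)(KIS)(IKSS)
  step 1: KI(KIS)(IKSS)
  step 2: I(IKSS)
  step 3: IKSS
  step 4: KSS
  step 5: S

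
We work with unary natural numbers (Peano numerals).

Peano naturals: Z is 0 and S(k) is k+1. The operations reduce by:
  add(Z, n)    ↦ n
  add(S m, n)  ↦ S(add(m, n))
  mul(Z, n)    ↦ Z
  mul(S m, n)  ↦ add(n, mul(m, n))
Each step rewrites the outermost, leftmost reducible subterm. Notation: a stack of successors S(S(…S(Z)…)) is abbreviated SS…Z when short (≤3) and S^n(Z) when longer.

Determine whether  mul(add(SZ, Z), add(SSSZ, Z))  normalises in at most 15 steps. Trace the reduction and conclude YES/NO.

Answer: YES — reaches normal form SSSZ in 12 ≤ 15 steps

Reduction:
  start: mul(add(SZ, Z), add(SSSZ, Z))
  step 1: mul(S(add(Z, Z)), add(SSSZ, Z))
  step 2: add(add(SSSZ, Z), mul(add(Z, Z), add(SSSZ, Z)))
  step 3: add(S(add(SSZ, Z)), mul(add(Z, Z), add(SSSZ, Z)))
  step 4: S(add(add(SSZ, Z), mul(add(Z, Z), add(SSSZ, Z))))
  step 5: S(add(S(add(SZ, Z)), mul(add(Z, Z), add(SSSZ, Z))))
  step 6: S(S(add(add(SZ, Z), mul(add(Z, Z), add(SSSZ, Z)))))
  step 7: S(S(add(S(add(Z, Z)), mul(add(Z, Z), add(SSSZ, Z)))))
  step 8: S(S(S(add(add(Z, Z), mul(add(Z, Z), add(SSSZ, Z))))))
  step 9: S(S(S(add(Z, mul(add(Z, Z), add(SSSZ, Z))))))
  step 10: S(S(S(mul(add(Z, Z), add(SSSZ, Z)))))
  step 11: S(S(S(mul(Z, add(SSSZ, Z)))))
  step 12: SSSZ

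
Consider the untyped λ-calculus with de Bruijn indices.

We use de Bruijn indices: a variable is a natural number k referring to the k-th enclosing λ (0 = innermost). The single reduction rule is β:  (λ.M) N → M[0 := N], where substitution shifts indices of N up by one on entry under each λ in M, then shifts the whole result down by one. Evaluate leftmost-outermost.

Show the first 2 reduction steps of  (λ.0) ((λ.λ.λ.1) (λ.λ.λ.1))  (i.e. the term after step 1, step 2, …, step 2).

  start: (λ.0) ((λ.λ.λ.1) (λ.λ.λ.1))
  →1  (λ.λ.λ.1) (λ.λ.λ.1)
  →2  λ.λ.1

Answer: after 2 steps: λ.λ.1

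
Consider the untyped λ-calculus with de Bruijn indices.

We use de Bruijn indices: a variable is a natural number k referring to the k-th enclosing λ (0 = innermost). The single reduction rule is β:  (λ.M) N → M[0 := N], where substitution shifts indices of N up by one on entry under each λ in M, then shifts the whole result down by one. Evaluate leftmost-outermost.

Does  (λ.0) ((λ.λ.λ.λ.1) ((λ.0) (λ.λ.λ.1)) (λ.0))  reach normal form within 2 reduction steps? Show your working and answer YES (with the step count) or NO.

Answer: NO — after 2 steps the term is (λ.λ.λ.1) (λ.0), not yet normal

Working:
  start: (λ.0) ((λ.λ.λ.λ.1) ((λ.0) (λ.λ.λ.1)) (λ.0))
  [1] (λ.λ.λ.λ.1) ((λ.0) (λ.λ.λ.1)) (λ.0)
  [2] (λ.λ.λ.1) (λ.0)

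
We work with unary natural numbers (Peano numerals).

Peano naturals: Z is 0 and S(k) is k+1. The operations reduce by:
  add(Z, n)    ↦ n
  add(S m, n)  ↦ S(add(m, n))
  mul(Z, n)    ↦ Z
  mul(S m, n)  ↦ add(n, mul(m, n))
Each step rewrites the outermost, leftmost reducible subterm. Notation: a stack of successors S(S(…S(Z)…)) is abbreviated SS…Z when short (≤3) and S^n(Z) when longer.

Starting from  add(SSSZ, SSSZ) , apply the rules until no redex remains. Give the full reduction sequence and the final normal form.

  start: add(SSSZ, SSSZ)
  [1] S(add(SSZ, SSSZ))
  [2] S(S(add(SZ, SSSZ)))
  [3] S(S(S(add(Z, SSSZ))))
  [4] S^6(Z)

Answer: normal form = S^6(Z)  (in 4 steps)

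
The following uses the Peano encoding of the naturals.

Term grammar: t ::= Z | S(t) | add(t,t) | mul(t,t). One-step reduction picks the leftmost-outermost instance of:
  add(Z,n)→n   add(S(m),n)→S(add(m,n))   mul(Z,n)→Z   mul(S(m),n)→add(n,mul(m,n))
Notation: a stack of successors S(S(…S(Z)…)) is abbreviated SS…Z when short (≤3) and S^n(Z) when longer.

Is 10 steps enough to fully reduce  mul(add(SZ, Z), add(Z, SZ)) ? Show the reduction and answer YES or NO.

  start: mul(add(SZ, Z), add(Z, SZ))
  step 1: mul(S(add(Z, Z)), add(Z, SZ))
  step 2: add(add(Z, SZ), mul(add(Z, Z), add(Z, SZ)))
  step 3: add(SZ, mul(add(Z, Z), add(Z, SZ)))
  step 4: S(add(Z, mul(add(Z, Z), add(Z, SZ))))
  step 5: S(mul(add(Z, Z), add(Z, SZ)))
  step 6: S(mul(Z, add(Z, SZ)))
  step 7: SZ

Answer: YES — reaches normal form SZ in 7 ≤ 10 steps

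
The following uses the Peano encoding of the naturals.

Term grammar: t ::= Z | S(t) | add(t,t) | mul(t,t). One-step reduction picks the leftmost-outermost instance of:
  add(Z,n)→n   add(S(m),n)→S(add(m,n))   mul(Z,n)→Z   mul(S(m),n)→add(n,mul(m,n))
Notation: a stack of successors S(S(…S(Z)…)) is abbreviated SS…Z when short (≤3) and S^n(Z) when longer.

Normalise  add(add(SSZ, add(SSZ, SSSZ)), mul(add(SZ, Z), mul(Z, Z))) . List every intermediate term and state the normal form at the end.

Answer: normal form = S^7(Z)  (in 20 steps)

Derivation:
  start: add(add(SSZ, add(SSZ, SSSZ)), mul(add(SZ, Z), mul(Z, Z)))
  step 1: add(S(add(SZ, add(SSZ, SSSZ))), mul(add(SZ, Z), mul(Z, Z)))
  step 2: S(add(add(SZ, add(SSZ, SSSZ)), mul(add(SZ, Z), mul(Z, Z))))
  step 3: S(add(S(add(Z, add(SSZ, SSSZ))), mul(add(SZ, Z), mul(Z, Z))))
  step 4: S(S(add(add(Z, add(SSZ, SSSZ)), mul(add(SZ, Z), mul(Z, Z)))))
  step 5: S(S(add(add(SSZ, SSSZ), mul(add(SZ, Z), mul(Z, Z)))))
  step 6: S(S(add(S(add(SZ, SSSZ)), mul(add(SZ, Z), mul(Z, Z)))))
  step 7: S(S(S(add(add(SZ, SSSZ), mul(add(SZ, Z), mul(Z, Z))))))
  step 8: S(S(S(add(S(add(Z, SSSZ)), mul(add(SZ, Z), mul(Z, Z))))))
  step 9: S(S(S(S(add(add(Z, SSSZ), mul(add(SZ, Z), mul(Z, Z)))))))
  step 10: S(S(S(S(add(SSSZ, mul(add(SZ, Z), mul(Z, Z)))))))
  step 11: S(S(S(S(S(add(SSZ, mul(add(SZ, Z), mul(Z, Z))))))))
  step 12: S(S(S(S(S(S(add(SZ, mul(add(SZ, Z), mul(Z, Z)))))))))
  step 13: S(S(S(S(S(S(S(add(Z, mul(add(SZ, Z), mul(Z, Z))))))))))
  step 14: S(S(S(S(S(S(S(mul(add(SZ, Z), mul(Z, Z)))))))))
  step 15: S(S(S(S(S(S(S(mul(S(add(Z, Z)), mul(Z, Z)))))))))
  step 16: S(S(S(S(S(S(S(add(mul(Z, Z), mul(add(Z, Z), mul(Z, Z))))))))))
  step 17: S(S(S(S(S(S(S(add(Z, mul(add(Z, Z), mul(Z, Z))))))))))
  step 18: S(S(S(S(S(S(S(mul(add(Z, Z), mul(Z, Z)))))))))
  step 19: S(S(S(S(S(S(S(mul(Z, mul(Z, Z)))))))))
  step 20: S^7(Z)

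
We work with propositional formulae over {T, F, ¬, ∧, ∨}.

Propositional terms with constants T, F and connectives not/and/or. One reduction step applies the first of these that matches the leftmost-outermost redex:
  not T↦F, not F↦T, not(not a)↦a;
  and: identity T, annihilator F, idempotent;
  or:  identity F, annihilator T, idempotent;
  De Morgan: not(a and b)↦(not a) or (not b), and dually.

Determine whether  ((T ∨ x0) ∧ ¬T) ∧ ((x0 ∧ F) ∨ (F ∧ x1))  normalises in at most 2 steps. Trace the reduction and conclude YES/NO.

Answer: NO — after 2 steps the term is ¬T ∧ ((x0 ∧ F) ∨ (F ∧ x1)), not yet normal

Derivation:
  start: ((T ∨ x0) ∧ ¬T) ∧ ((x0 ∧ F) ∨ (F ∧ x1))
  step 1: (T ∧ ¬T) ∧ ((x0 ∧ F) ∨ (F ∧ x1))
  step 2: ¬T ∧ ((x0 ∧ F) ∨ (F ∧ x1))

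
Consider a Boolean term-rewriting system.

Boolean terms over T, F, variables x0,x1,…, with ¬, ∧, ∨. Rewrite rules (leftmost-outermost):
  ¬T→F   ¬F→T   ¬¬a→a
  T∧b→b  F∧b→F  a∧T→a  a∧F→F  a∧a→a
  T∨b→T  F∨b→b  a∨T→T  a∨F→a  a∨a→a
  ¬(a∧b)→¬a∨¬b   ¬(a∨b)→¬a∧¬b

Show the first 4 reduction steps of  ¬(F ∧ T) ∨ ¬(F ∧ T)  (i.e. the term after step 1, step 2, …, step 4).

  start: ¬(F ∧ T) ∨ ¬(F ∧ T)
  [1] ¬(F ∧ T)
  [2] ¬F ∨ ¬T
  [3] T ∨ ¬T
  [4] T

Answer: after 4 steps: T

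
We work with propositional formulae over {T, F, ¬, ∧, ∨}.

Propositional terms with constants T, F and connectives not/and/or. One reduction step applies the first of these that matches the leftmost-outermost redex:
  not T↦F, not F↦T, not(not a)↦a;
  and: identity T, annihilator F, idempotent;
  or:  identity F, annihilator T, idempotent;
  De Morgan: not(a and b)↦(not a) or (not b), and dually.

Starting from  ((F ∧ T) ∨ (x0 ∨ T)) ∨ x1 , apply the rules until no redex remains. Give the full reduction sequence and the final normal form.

Answer: normal form = T  (in 4 steps)

Derivation:
  start: ((F ∧ T) ∨ (x0 ∨ T)) ∨ x1
  →1  (F ∨ (x0 ∨ T)) ∨ x1
  →2  (x0 ∨ T) ∨ x1
  →3  T ∨ x1
  →4  T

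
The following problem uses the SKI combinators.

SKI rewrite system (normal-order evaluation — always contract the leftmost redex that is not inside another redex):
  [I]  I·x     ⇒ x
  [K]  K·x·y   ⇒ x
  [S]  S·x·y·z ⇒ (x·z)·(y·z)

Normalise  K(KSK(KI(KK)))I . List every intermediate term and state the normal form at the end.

Answer: normal form = SI  (in 3 steps)

Derivation:
  start: K(KSK(KI(KK)))I
  step 1: KSK(KI(KK))
  step 2: S(KI(KK))
  step 3: SI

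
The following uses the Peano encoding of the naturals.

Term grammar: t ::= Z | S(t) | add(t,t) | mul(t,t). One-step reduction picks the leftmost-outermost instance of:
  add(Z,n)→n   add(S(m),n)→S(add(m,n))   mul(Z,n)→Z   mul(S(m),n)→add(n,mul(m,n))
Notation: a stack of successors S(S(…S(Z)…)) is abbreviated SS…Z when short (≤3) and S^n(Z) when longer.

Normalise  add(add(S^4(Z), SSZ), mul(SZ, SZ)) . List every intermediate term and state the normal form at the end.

  start: add(add(S^4(Z), SSZ), mul(SZ, SZ))
  step 1: add(S(add(SSSZ, SSZ)), mul(SZ, SZ))
  step 2: S(add(add(SSSZ, SSZ), mul(SZ, SZ)))
  step 3: S(add(S(add(SSZ, SSZ)), mul(SZ, SZ)))
  step 4: S(S(add(add(SSZ, SSZ), mul(SZ, SZ))))
  step 5: S(S(add(S(add(SZ, SSZ)), mul(SZ, SZ))))
  step 6: S(S(S(add(add(SZ, SSZ), mul(SZ, SZ)))))
  step 7: S(S(S(add(S(add(Z, SSZ)), mul(SZ, SZ)))))
  step 8: S(S(S(S(add(add(Z, SSZ), mul(SZ, SZ))))))
  step 9: S(S(S(S(add(SSZ, mul(SZ, SZ))))))
  step 10: S(S(S(S(S(add(SZ, mul(SZ, SZ)))))))
  step 11: S(S(S(S(S(S(add(Z, mul(SZ, SZ))))))))
  step 12: S(S(S(S(S(S(mul(SZ, SZ)))))))
  step 13: S(S(S(S(S(S(add(SZ, mul(Z, SZ))))))))
  step 14: S(S(S(S(S(S(S(add(Z, mul(Z, SZ)))))))))
  step 15: S(S(S(S(S(S(S(mul(Z, SZ))))))))
  step 16: S^7(Z)

Answer: normal form = S^7(Z)  (in 16 steps)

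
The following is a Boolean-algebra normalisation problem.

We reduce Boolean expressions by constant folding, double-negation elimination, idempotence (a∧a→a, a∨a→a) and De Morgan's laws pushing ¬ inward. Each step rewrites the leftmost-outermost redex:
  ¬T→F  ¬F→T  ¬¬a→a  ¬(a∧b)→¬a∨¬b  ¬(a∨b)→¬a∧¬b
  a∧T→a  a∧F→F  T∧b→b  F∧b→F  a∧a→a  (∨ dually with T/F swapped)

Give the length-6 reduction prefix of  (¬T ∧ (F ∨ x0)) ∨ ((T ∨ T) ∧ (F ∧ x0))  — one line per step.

  start: (¬T ∧ (F ∨ x0)) ∨ ((T ∨ T) ∧ (F ∧ x0))
  →1  (F ∧ (F ∨ x0)) ∨ ((T ∨ T) ∧ (F ∧ x0))
  →2  F ∨ ((T ∨ T) ∧ (F ∧ x0))
  →3  (T ∨ T) ∧ (F ∧ x0)
  →4  T ∧ (F ∧ x0)
  →5  F ∧ x0
  →6  F

Answer: after 6 steps: F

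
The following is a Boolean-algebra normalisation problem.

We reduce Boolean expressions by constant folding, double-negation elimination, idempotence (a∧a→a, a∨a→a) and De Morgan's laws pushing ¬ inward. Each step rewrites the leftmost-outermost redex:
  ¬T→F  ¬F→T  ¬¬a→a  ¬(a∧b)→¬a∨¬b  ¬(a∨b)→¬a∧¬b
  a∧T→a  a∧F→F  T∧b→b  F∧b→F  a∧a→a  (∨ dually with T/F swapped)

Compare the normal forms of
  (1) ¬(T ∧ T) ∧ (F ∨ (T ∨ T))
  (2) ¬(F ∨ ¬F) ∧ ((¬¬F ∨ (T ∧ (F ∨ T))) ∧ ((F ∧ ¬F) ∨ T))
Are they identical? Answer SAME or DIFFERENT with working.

Term A:
  start: ¬(T ∧ T) ∧ (F ∨ (T ∨ T))
  [1] (¬T ∨ ¬T) ∧ (F ∨ (T ∨ T))
  [2] ¬T ∧ (F ∨ (T ∨ T))
  [3] F ∧ (F ∨ (T ∨ T))
  [4] F

Term B:
  start: ¬(F ∨ ¬F) ∧ ((¬¬F ∨ (T ∧ (F ∨ T))) ∧ ((F ∧ ¬F) ∨ T))
  [1] (¬F ∧ ¬¬F) ∧ ((¬¬F ∨ (T ∧ (F ∨ T))) ∧ ((F ∧ ¬F) ∨ T))
  [2] (T ∧ ¬¬F) ∧ ((¬¬F ∨ (T ∧ (F ∨ T))) ∧ ((F ∧ ¬F) ∨ T))
  [3] ¬¬F ∧ ((¬¬F ∨ (T ∧ (F ∨ T))) ∧ ((F ∧ ¬F) ∨ T))
  [4] F ∧ ((¬¬F ∨ (T ∧ (F ∨ T))) ∧ ((F ∧ ¬F) ∨ T))
  [5] F

Answer: SAME — A ⇓ F, B ⇓ F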